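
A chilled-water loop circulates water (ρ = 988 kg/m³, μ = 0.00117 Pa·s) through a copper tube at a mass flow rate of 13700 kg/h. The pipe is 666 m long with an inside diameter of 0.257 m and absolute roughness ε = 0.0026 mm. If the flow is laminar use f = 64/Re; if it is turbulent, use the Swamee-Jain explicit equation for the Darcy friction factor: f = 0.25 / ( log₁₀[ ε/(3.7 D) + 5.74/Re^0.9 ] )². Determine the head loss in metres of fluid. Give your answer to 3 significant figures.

h_f ≈ 0.0199 m

ṁ = 13700 kg/h = 13700/3600 = 3.806 kg/s.
A = πD²/4 = π(0.257)²/4 = 0.05187 m²; mean velocity V = ṁ/(ρA) = 3.806/(988 · 0.05187) = 0.07425 m/s.
Reynolds number Re = ρVD/μ = 988 · 0.07425 · 0.257 / 0.00117 = 1.611e+04.
Re > 4000 → turbulent. Relative roughness ε/D = 2.6e-06/0.257 = 1.01e-05. Swamee-Jain: f = 0.25/(log₁₀[1.01e-05/3.7 + 5.74/1.611e+04^0.9])² = 0.25/(log₁₀[2.73e-06 + 0.000938])² = 0.25/(-3.026)² = 0.0273.
Darcy-Weisbach: ΔP = f(L/D)(ρV²/2) = 0.0273·(666/0.257)·(988·0.07425²/2) = 0.0273·2591·2.724 = 192.7 Pa.
Head loss h_f = ΔP/(ρg) = 192.7/(988·9.81) = 0.0199 m.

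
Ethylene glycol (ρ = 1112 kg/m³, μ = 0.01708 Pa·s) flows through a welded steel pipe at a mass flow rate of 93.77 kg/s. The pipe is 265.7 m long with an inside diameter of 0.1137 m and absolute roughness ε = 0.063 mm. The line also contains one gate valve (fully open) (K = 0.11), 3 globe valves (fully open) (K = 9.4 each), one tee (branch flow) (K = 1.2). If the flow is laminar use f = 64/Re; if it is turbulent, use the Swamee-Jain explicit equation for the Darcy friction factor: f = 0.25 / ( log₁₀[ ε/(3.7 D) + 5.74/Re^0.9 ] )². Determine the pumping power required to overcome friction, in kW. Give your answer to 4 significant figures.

A = πD²/4 = π(0.1137)²/4 = 0.01015 m²; mean velocity V = ṁ/(ρA) = 93.77/(1112 · 0.01015) = 8.305 m/s.
Reynolds number Re = ρVD/μ = 1112 · 8.305 · 0.1137 / 0.0171 = 6.148e+04.
Re > 4000 → turbulent. Relative roughness ε/D = 6.3e-05/0.1137 = 0.000554. Swamee-Jain: f = 0.25/(log₁₀[0.000554/3.7 + 5.74/6.148e+04^0.9])² = 0.25/(log₁₀[0.00015 + 0.000281])² = 0.25/(-3.366)² = 0.02207.
Total minor-loss coefficient ΣK = 1·0.11 + 3·9.4 + 1·1.2 = 29.5.
ΔP = [f·L/D + ΣK]·(ρV²/2) = [0.02207·265.7/0.1137 + 29.5]·(1112·8.305²/2) = [51.58 + 29.5]·3.835e+04 = 3.11e+06 Pa.
Q = ṁ/ρ = 93.77/1112 = 0.08433 m³/s.
Pumping power P = QΔP = 0.08433·3.11e+06 = 262230 W = 262.2 kW.

P ≈ 262.2 kW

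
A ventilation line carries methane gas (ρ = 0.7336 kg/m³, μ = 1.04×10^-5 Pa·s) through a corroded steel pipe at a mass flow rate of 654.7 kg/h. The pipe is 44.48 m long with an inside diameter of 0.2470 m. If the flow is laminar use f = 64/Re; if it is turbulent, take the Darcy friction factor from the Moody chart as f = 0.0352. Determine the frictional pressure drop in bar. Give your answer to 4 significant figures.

ΔP ≈ 6.223×10^-4 bar

ṁ = 654.7 kg/h = 654.7/3600 = 0.1819 kg/s.
A = πD²/4 = π(0.247)²/4 = 0.04792 m²; mean velocity V = ṁ/(ρA) = 0.1819/(0.7336 · 0.04792) = 5.174 m/s.
Reynolds number Re = ρVD/μ = 0.7336 · 5.174 · 0.247 / 1.04e-05 = 9.014e+04.
Re > 4000 → turbulent; use the Moody-chart value f = 0.0352.
Darcy-Weisbach: ΔP = f(L/D)(ρV²/2) = 0.0352·(44.48/0.247)·(0.7336·5.174²/2) = 0.0352·180.1·9.818 = 62.23 Pa.
ΔP = 62.23 Pa = 6.223×10^-4 bar.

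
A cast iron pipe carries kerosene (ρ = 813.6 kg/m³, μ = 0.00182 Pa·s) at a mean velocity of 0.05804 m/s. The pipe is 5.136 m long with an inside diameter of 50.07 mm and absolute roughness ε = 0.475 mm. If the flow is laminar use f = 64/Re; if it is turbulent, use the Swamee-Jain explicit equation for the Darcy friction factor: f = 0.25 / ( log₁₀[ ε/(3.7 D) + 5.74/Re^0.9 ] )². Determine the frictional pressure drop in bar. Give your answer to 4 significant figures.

Reynolds number Re = ρVD/μ = 813.6 · 0.05804 · 0.05007 / 0.00182 = 1299.
Re < 2300 → laminar flow, so f = 64/Re = 64/1299 = 0.04926 (the turbulent correlation is not needed).
Darcy-Weisbach: ΔP = f(L/D)(ρV²/2) = 0.04926·(5.136/0.05007)·(813.6·0.05804²/2) = 0.04926·102.6·1.37 = 6.925 Pa.
ΔP = 6.925 Pa = 6.925×10^-5 bar.

ΔP ≈ 6.925×10^-5 bar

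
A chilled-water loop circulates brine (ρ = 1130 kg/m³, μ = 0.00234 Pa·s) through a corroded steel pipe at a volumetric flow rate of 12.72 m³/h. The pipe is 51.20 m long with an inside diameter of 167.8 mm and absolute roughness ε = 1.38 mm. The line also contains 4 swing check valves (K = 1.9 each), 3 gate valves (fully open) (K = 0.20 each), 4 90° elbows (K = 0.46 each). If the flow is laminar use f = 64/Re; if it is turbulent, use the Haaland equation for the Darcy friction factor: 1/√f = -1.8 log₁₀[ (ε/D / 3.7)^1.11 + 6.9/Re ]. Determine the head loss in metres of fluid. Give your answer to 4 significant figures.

Q = 12.72 m³/h = 12.72/3600 = 0.003533 m³/s.
Cross-sectional area A = πD²/4 = π(0.1678)²/4 = 0.02211 m²; mean velocity V = Q/A = 0.003533/0.02211 = 0.1598 m/s.
Reynolds number Re = ρVD/μ = 1130 · 0.1598 · 0.1678 / 0.00234 = 1.295e+04.
Re > 4000 → turbulent. Relative roughness ε/D = 0.00138/0.1678 = 0.00822. Haaland: 1/√f = -1.8 log₁₀[(0.00822/3.7)^1.11 + 6.9/1.295e+04] = -1.8 log₁₀[0.00114 + 0.000533] = 5, so f = 0.04.
Total minor-loss coefficient ΣK = 4·1.9 + 3·0.2 + 4·0.46 = 10.
ΔP = [f·L/D + ΣK]·(ρV²/2) = [0.04·51.2/0.1678 + 10]·(1130·0.1598²/2) = [12.2 + 10]·14.42 = 320.8 Pa.
Head loss h_f = ΔP/(ρg) = 320.8/(1130·9.81) = 0.02894 m.

h_f ≈ 0.02894 m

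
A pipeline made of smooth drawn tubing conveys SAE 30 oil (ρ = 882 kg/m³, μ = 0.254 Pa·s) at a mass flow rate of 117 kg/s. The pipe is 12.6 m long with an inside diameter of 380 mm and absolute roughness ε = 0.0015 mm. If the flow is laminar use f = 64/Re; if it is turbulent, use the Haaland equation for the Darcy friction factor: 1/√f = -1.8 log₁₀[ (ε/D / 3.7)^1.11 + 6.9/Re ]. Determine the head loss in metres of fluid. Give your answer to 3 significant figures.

A = πD²/4 = π(0.38)²/4 = 0.1134 m²; mean velocity V = ṁ/(ρA) = 117/(882 · 0.1134) = 1.17 m/s.
Reynolds number Re = ρVD/μ = 882 · 1.17 · 0.38 / 0.254 = 1543.
Re < 2300 → laminar flow, so f = 64/Re = 64/1543 = 0.04147 (the turbulent correlation is not needed).
Darcy-Weisbach: ΔP = f(L/D)(ρV²/2) = 0.04147·(12.6/0.38)·(882·1.17²/2) = 0.04147·33.16·603.3 = 829.6 Pa.
Head loss h_f = ΔP/(ρg) = 829.6/(882·9.81) = 0.0959 m.

h_f ≈ 0.0959 m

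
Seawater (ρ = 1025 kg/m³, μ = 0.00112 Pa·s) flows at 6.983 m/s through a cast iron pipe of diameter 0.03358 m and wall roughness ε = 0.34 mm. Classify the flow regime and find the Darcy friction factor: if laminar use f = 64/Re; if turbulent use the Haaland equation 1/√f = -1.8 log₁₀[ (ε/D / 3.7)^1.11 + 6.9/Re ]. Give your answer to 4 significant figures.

f ≈ 0.03840

Re = ρVD/μ = 1025·6.983·0.03358/0.00112 = 2.146e+05.
Re > 4000 → turbulent. ε/D = 0.00034/0.03358 = 0.0101; Haaland: 1/√f = -1.8 log₁₀[0.00143 + 3.22e-05] = 5.103, so f = 0.0384.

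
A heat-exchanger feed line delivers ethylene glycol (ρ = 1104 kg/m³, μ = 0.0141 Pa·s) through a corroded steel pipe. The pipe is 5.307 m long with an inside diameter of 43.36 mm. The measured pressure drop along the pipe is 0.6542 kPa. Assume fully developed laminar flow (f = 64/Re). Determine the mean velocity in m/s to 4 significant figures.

For laminar flow, f = 64/Re with Re = ρVD/μ, so Darcy-Weisbach reduces to ΔP = 32μLV/D². Solving for V: V = ΔP·D²/(32μL) = 654.2·(0.04336)²/(32·0.0141·5.307) = 0.5137 m/s.
Check: Re = ρVD/μ = 1104·0.5137·0.04336/0.0141 = 1744 < 2300, so the laminar assumption holds.

V ≈ 0.5137 m/s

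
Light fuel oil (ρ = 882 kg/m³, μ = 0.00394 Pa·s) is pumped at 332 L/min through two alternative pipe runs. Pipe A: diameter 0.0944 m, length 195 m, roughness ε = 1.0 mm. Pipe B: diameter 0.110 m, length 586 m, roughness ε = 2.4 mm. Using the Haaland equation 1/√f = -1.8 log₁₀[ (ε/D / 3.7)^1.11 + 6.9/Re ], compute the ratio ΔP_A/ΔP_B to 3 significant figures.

Pipe A: V = Q/A = 0.005533/0.006999 = 0.7906 m/s; Re = 1.671e+04; ε/D = 0.0106; Haaland → f = 0.04179; ΔP_A = f(L/D)(ρV²/2) = 2.38e+04 Pa.
Pipe B: V = Q/A = 0.005533/0.009503 = 0.5823 m/s; Re = 1.434e+04; ε/D = 0.0218; Haaland → f = 0.05286; ΔP_B = f(L/D)(ρV²/2) = 4.21e+04 Pa.
ΔP_A/ΔP_B = 2.38e+04/4.21e+04 = 0.565.

ΔP_A/ΔP_B ≈ 0.565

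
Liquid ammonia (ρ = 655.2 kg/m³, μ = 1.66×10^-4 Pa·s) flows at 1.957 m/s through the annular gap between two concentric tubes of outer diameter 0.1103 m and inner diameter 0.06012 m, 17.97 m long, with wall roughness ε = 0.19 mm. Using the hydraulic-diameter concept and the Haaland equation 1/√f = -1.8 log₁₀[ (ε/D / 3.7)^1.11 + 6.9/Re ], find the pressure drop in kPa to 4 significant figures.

Hydraulic diameter D_h = 4A/P = D_o - D_i = 0.1103 - 0.06012 = 0.05018 m.
Re = ρVD_h/μ = 655.2·1.957·0.05018/0.000166 = 3.876e+05.
ε/D_h = 0.00019/0.05018 = 0.00379; Haaland gives 1/√f = -1.8 log₁₀[0.00048+1.78e-05] = 5.946, so f = 0.02829.
ΔP = f(L/D_h)(ρV²/2) = 0.02829·17.97/0.05018·1255 = 1.271e+04 Pa.
ΔP = 12.71 kPa.

ΔP ≈ 12.71 kPa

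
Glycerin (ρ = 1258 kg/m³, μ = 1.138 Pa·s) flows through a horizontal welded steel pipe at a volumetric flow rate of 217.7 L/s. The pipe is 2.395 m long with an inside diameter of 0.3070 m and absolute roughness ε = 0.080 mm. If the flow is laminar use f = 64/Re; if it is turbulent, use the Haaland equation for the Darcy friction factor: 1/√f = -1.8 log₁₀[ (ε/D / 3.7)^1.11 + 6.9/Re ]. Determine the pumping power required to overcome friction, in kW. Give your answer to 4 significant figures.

Q = 217.7 L/s = 217.7/1000 = 0.2177 m³/s.
Cross-sectional area A = πD²/4 = π(0.307)²/4 = 0.07402 m²; mean velocity V = Q/A = 0.2177/0.07402 = 2.941 m/s.
Reynolds number Re = ρVD/μ = 1258 · 2.941 · 0.307 / 1.14 = 998.1.
Re < 2300 → laminar flow, so f = 64/Re = 64/998.1 = 0.06412 (the turbulent correlation is not needed).
Darcy-Weisbach: ΔP = f(L/D)(ρV²/2) = 0.06412·(2.395/0.307)·(1258·2.941²/2) = 0.06412·7.801·5440 = 2722 Pa.
Pumping power P = QΔP = 0.2177·2722 = 592.48 W = 0.5925 kW.

P ≈ 0.5925 kW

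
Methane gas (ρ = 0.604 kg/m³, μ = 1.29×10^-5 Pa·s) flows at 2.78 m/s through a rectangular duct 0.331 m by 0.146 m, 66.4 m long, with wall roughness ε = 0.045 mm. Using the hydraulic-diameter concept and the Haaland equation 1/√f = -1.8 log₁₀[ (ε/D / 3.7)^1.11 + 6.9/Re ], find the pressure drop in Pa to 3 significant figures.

ΔP ≈ 18.7 Pa

Hydraulic diameter D_h = 4A/P = 4·(0.331·0.146)/(2·(0.331+0.146)) = 0.1933/0.954 = 0.2026 m.
Re = ρVD_h/μ = 0.604·2.78·0.2026/1.29e-05 = 2.637e+04.
ε/D_h = 4.5e-05/0.2026 = 0.000222; Haaland gives 1/√f = -1.8 log₁₀[2.06e-05+0.000262] = 6.389, so f = 0.0245.
ΔP = f(L/D_h)(ρV²/2) = 0.0245·66.4/0.2026·2.334 = 18.74 Pa.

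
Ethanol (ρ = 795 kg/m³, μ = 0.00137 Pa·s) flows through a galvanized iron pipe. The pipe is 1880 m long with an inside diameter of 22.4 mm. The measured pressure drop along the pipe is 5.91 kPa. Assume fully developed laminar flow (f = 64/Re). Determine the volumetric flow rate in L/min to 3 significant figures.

For laminar flow, f = 64/Re with Re = ρVD/μ, so Darcy-Weisbach reduces to ΔP = 32μLV/D². Solving for V: V = ΔP·D²/(32μL) = 5910·(0.0224)²/(32·0.00137·1880) = 0.03598 m/s.
Check: Re = ρVD/μ = 795·0.03598·0.0224/0.00137 = 467.7 < 2300, so the laminar assumption holds.
Q = V·A = 0.03598·(π/4·0.0224²) = 1.418e-05 m³/s = 0.851 L/min.

Q ≈ 0.851 L/min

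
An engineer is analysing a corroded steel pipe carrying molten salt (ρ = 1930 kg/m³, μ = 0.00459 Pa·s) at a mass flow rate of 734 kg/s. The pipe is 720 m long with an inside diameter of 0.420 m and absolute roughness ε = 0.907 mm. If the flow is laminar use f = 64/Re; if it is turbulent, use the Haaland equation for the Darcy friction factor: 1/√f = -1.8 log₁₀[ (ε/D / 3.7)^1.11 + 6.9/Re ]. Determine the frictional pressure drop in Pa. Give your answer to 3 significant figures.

A = πD²/4 = π(0.42)²/4 = 0.1385 m²; mean velocity V = ṁ/(ρA) = 734/(1930 · 0.1385) = 2.745 m/s.
Reynolds number Re = ρVD/μ = 1930 · 2.745 · 0.42 / 0.00459 = 4.848e+05.
Re > 4000 → turbulent. Relative roughness ε/D = 0.000907/0.42 = 0.00216. Haaland: 1/√f = -1.8 log₁₀[(0.00216/3.7)^1.11 + 6.9/4.848e+05] = -1.8 log₁₀[0.000257 + 1.42e-05] = 6.419, so f = 0.02427.
Darcy-Weisbach: ΔP = f(L/D)(ρV²/2) = 0.02427·(720/0.42)·(1930·2.745²/2) = 0.02427·1714·7272 = 3.025e+05 Pa.

ΔP ≈ 303000 Pa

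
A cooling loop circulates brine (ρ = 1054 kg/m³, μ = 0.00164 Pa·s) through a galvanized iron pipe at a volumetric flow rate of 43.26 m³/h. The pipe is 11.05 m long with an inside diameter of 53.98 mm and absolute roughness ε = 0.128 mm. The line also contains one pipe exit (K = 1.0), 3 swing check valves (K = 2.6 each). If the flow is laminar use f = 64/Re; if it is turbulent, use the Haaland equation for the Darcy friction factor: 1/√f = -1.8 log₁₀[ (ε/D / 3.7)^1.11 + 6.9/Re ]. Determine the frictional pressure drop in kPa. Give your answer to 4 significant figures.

Q = 43.26 m³/h = 43.26/3600 = 0.01202 m³/s.
Cross-sectional area A = πD²/4 = π(0.05398)²/4 = 0.002289 m²; mean velocity V = Q/A = 0.01202/0.002289 = 5.251 m/s.
Reynolds number Re = ρVD/μ = 1054 · 5.251 · 0.05398 / 0.00164 = 1.822e+05.
Re > 4000 → turbulent. Relative roughness ε/D = 0.000128/0.05398 = 0.00237. Haaland: 1/√f = -1.8 log₁₀[(0.00237/3.7)^1.11 + 6.9/1.822e+05] = -1.8 log₁₀[0.000285 + 3.79e-05] = 6.283, so f = 0.02533.
Total minor-loss coefficient ΣK = 1·1 + 3·2.6 = 8.8.
ΔP = [f·L/D + ΣK]·(ρV²/2) = [0.02533·11.05/0.05398 + 8.8]·(1054·5.251²/2) = [5.186 + 8.8]·1.453e+04 = 2.032e+05 Pa.
ΔP = 2.032e+05 Pa = 203.2 kPa.

ΔP ≈ 203.2 kPa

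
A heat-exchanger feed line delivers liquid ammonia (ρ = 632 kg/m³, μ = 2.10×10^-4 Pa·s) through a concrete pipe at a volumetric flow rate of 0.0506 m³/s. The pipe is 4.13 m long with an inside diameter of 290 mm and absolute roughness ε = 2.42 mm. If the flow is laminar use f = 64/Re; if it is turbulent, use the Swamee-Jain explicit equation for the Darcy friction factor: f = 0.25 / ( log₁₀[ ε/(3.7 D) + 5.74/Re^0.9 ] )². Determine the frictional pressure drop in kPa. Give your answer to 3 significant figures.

Cross-sectional area A = πD²/4 = π(0.29)²/4 = 0.06605 m²; mean velocity V = Q/A = 0.0506/0.06605 = 0.7661 m/s.
Reynolds number Re = ρVD/μ = 632 · 0.7661 · 0.29 / 0.00021 = 6.686e+05.
Re > 4000 → turbulent. Relative roughness ε/D = 0.00242/0.29 = 0.00834. Swamee-Jain: f = 0.25/(log₁₀[0.00834/3.7 + 5.74/6.686e+05^0.9])² = 0.25/(log₁₀[0.00226 + 3.28e-05])² = 0.25/(-2.641)² = 0.03586.
Darcy-Weisbach: ΔP = f(L/D)(ρV²/2) = 0.03586·(4.13/0.29)·(632·0.7661²/2) = 0.03586·14.24·185.4 = 94.7 Pa.
ΔP = 94.7 Pa = 0.0947 kPa.

ΔP ≈ 0.0947 kPa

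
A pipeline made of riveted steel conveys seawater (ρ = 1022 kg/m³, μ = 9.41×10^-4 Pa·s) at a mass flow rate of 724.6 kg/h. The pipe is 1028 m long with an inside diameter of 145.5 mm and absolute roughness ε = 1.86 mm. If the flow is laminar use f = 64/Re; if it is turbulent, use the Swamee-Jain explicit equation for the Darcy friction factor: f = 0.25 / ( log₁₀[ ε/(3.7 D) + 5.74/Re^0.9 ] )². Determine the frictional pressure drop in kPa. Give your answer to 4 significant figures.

ṁ = 724.6 kg/h = 724.6/3600 = 0.2013 kg/s.
A = πD²/4 = π(0.1455)²/4 = 0.01663 m²; mean velocity V = ṁ/(ρA) = 0.2013/(1022 · 0.01663) = 0.01184 m/s.
Reynolds number Re = ρVD/μ = 1022 · 0.01184 · 0.1455 / 0.000941 = 1872.
Re < 2300 → laminar flow, so f = 64/Re = 64/1872 = 0.03419 (the turbulent correlation is not needed).
Darcy-Weisbach: ΔP = f(L/D)(ρV²/2) = 0.03419·(1028/0.1455)·(1022·0.01184²/2) = 0.03419·7065·0.07169 = 17.32 Pa.
ΔP = 17.32 Pa = 0.01732 kPa.

ΔP ≈ 0.01732 kPa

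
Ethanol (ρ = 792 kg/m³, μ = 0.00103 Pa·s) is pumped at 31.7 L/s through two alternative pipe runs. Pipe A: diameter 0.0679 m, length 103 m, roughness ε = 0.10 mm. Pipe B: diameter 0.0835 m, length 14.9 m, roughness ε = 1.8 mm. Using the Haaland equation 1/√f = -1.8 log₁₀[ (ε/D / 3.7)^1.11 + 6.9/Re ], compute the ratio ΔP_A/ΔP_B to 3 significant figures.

ΔP_A/ΔP_B ≈ 8.55

Pipe A: V = Q/A = 0.0317/0.003621 = 8.754 m/s; Re = 4.571e+05; ε/D = 0.00147; Haaland → f = 0.0221; ΔP_A = f(L/D)(ρV²/2) = 1.018e+06 Pa.
Pipe B: V = Q/A = 0.0317/0.005476 = 5.789 m/s; Re = 3.717e+05; ε/D = 0.0216; Haaland → f = 0.05026; ΔP_B = f(L/D)(ρV²/2) = 1.19e+05 Pa.
ΔP_A/ΔP_B = 1.018e+06/1.19e+05 = 8.55.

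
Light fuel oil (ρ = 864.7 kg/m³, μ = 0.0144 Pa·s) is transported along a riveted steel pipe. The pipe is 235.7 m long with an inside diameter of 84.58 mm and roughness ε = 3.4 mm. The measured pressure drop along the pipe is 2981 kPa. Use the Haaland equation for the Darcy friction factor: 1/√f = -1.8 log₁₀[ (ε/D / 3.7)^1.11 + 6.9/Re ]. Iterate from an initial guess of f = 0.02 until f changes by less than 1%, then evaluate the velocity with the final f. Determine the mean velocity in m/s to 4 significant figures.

Rearranging Darcy-Weisbach: V = √(2·ΔP·D/(f·L·ρ)). With ε/D = 0.0034/0.08458 = 0.0402, iterate starting from f = 0.02:
  f = 0.02 → V = √(2·2.981e+06·0.08458/(0.02·235.7·864.7)) = 11.12 m/s; Re = ρVD/μ = 5.649e+04; f → 0.06542
  f = 0.06542 → V = 6.15 m/s; Re = 3.123e+04; f → 0.0658
Converged (Δf/f < 1%). With the final f = 0.0658: V = √(2·2.981e+06·0.08458/(0.0658·235.7·864.7)) = 6.132 m/s.

V ≈ 6.132 m/s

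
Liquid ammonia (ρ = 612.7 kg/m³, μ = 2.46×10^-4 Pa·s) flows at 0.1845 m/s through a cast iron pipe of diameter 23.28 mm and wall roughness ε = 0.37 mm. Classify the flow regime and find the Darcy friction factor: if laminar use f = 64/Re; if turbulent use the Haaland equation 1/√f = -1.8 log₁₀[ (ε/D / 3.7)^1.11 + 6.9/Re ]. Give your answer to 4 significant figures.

f ≈ 0.04851

Re = ρVD/μ = 612.7·0.1845·0.02328/0.000246 = 1.07e+04.
Re > 4000 → turbulent. ε/D = 0.00037/0.02328 = 0.0159; Haaland: 1/√f = -1.8 log₁₀[0.00236 + 0.000645] = 4.54, so f = 0.04851.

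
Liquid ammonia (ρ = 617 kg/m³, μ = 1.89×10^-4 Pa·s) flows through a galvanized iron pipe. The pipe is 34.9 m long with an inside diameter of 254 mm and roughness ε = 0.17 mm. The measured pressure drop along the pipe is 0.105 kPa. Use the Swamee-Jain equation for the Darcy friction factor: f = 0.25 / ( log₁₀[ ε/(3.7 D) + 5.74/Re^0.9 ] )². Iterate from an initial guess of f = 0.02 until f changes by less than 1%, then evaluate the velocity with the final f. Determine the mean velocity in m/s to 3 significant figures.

Rearranging Darcy-Weisbach: V = √(2·ΔP·D/(f·L·ρ)). With ε/D = 0.00017/0.254 = 0.000669, iterate starting from f = 0.02:
  f = 0.02 → V = √(2·105·0.254/(0.02·34.9·617)) = 0.3519 m/s; Re = ρVD/μ = 2.918e+05; f → 0.01927
  f = 0.01927 → V = 0.3585 m/s; Re = 2.973e+05; f → 0.01925
Converged (Δf/f < 1%). With the final f = 0.01925: V = √(2·105·0.254/(0.01925·34.9·617)) = 0.3587 m/s.

V ≈ 0.359 m/s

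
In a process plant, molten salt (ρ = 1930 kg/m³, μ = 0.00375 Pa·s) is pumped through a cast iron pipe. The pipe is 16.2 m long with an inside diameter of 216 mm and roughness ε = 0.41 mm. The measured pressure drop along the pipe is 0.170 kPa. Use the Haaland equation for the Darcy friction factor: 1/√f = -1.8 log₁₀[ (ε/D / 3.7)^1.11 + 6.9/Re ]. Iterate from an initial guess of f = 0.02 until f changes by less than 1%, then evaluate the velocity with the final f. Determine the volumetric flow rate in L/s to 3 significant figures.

Rearranging Darcy-Weisbach: V = √(2·ΔP·D/(f·L·ρ)). With ε/D = 0.00041/0.216 = 0.0019, iterate starting from f = 0.02:
  f = 0.02 → V = √(2·170·0.216/(0.02·16.2·1930)) = 0.3427 m/s; Re = ρVD/μ = 3.81e+04; f → 0.0268
  f = 0.0268 → V = 0.296 m/s; Re = 3.291e+04; f → 0.02728
  f = 0.02728 → V = 0.2935 m/s; Re = 3.262e+04; f → 0.02731
Converged (Δf/f < 1%). With the final f = 0.02731: V = √(2·170·0.216/(0.02731·16.2·1930)) = 0.2933 m/s.
Q = V·A = 0.2933·(π/4·0.216²) = 0.01075 m³/s = 10.7 L/s.

Q ≈ 10.7 L/s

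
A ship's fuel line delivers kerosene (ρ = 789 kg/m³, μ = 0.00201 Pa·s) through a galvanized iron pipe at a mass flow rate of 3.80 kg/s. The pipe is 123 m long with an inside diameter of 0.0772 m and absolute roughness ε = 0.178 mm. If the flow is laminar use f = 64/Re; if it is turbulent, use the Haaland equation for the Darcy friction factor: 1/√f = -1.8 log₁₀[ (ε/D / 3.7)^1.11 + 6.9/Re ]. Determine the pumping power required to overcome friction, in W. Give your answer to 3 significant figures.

P ≈ 90.7 W

A = πD²/4 = π(0.0772)²/4 = 0.004681 m²; mean velocity V = ṁ/(ρA) = 3.8/(789 · 0.004681) = 1.029 m/s.
Reynolds number Re = ρVD/μ = 789 · 1.029 · 0.0772 / 0.00201 = 3.118e+04.
Re > 4000 → turbulent. Relative roughness ε/D = 0.000178/0.0772 = 0.00231. Haaland: 1/√f = -1.8 log₁₀[(0.00231/3.7)^1.11 + 6.9/3.118e+04] = -1.8 log₁₀[0.000277 + 0.000221] = 5.945, so f = 0.02829.
Darcy-Weisbach: ΔP = f(L/D)(ρV²/2) = 0.02829·(123/0.0772)·(789·1.029²/2) = 0.02829·1593·417.6 = 1.883e+04 Pa.
Q = ṁ/ρ = 3.8/789 = 0.004816 m³/s.
Pumping power P = QΔP = 0.004816·1.883e+04 = 90.68 W = 90.7 W.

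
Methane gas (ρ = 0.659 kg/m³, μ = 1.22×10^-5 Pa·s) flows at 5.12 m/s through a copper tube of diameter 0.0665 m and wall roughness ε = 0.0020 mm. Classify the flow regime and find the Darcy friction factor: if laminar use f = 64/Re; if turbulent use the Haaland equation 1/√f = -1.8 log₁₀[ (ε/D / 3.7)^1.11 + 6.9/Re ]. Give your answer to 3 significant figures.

Re = ρVD/μ = 0.659·5.12·0.0665/1.22e-05 = 1.839e+04.
Re > 4000 → turbulent. ε/D = 2e-06/0.0665 = 3.01e-05; Haaland: 1/√f = -1.8 log₁₀[2.24e-06 + 0.000375] = 6.162, so f = 0.02634.

f ≈ 0.0263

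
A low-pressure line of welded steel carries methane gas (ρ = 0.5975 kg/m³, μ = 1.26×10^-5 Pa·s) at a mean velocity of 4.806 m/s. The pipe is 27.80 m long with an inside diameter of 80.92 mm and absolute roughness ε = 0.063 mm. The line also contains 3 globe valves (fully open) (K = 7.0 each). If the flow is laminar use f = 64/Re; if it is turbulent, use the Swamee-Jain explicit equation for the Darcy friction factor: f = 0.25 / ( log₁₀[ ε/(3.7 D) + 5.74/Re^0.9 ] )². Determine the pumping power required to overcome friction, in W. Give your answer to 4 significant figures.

Reynolds number Re = ρVD/μ = 0.5975 · 4.806 · 0.08092 / 1.26e-05 = 1.844e+04.
Re > 4000 → turbulent. Relative roughness ε/D = 6.3e-05/0.08092 = 0.000779. Swamee-Jain: f = 0.25/(log₁₀[0.000779/3.7 + 5.74/1.844e+04^0.9])² = 0.25/(log₁₀[0.00021 + 0.000831])² = 0.25/(-2.982)² = 0.02811.
Total minor-loss coefficient ΣK = 3·7 = 21.
ΔP = [f·L/D + ΣK]·(ρV²/2) = [0.02811·27.8/0.08092 + 21]·(0.5975·4.806²/2) = [9.657 + 21]·6.9 = 211.5 Pa.
Q = V·A = 4.806·0.005143 = 0.02472 m³/s.
Pumping power P = QΔP = 0.02472·211.5 = 5.2286 W = 5.229 W.

P ≈ 5.229 W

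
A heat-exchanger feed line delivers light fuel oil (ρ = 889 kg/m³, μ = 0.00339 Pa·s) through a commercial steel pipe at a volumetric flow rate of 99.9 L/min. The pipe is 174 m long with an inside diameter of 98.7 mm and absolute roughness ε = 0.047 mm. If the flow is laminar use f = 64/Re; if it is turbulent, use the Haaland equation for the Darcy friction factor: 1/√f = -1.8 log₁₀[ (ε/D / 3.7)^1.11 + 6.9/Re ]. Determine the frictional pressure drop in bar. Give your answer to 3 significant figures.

ΔP ≈ 0.0137 bar

Q = 99.9 L/min = 99.9/60000 = 0.001665 m³/s.
Cross-sectional area A = πD²/4 = π(0.0987)²/4 = 0.007651 m²; mean velocity V = Q/A = 0.001665/0.007651 = 0.2176 m/s.
Reynolds number Re = ρVD/μ = 889 · 0.2176 · 0.0987 / 0.00339 = 5633.
Re > 4000 → turbulent. Relative roughness ε/D = 4.7e-05/0.0987 = 0.000476. Haaland: 1/√f = -1.8 log₁₀[(0.000476/3.7)^1.11 + 6.9/5633] = -1.8 log₁₀[4.8e-05 + 0.00123] = 5.211, so f = 0.03682.
Darcy-Weisbach: ΔP = f(L/D)(ρV²/2) = 0.03682·(174/0.0987)·(889·0.2176²/2) = 0.03682·1763·21.05 = 1366 Pa.
ΔP = 1366 Pa = 0.0137 bar.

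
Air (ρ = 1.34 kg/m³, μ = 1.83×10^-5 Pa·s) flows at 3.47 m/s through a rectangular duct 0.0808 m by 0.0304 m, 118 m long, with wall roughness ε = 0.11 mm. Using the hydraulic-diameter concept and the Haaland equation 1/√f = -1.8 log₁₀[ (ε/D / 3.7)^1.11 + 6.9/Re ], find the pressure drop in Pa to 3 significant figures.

Hydraulic diameter D_h = 4A/P = 4·(0.0808·0.0304)/(2·(0.0808+0.0304)) = 0.009825/0.2224 = 0.04418 m.
Re = ρVD_h/μ = 1.34·3.47·0.04418/1.83e-05 = 1.123e+04.
ε/D_h = 0.00011/0.04418 = 0.00249; Haaland gives 1/√f = -1.8 log₁₀[0.000301+0.000615] = 5.469, so f = 0.03344.
ΔP = f(L/D_h)(ρV²/2) = 0.03344·118/0.04418·8.067 = 720.5 Pa.

ΔP ≈ 721 Pa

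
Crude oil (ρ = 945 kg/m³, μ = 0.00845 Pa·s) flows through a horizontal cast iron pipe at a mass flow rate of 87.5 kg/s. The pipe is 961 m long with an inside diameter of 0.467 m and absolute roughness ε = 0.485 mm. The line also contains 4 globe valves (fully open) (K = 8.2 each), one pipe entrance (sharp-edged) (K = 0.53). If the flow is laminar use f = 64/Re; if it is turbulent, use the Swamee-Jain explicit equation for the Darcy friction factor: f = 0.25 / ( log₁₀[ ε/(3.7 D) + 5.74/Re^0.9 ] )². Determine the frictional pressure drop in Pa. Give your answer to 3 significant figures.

ΔP ≈ 12100 Pa

A = πD²/4 = π(0.467)²/4 = 0.1713 m²; mean velocity V = ṁ/(ρA) = 87.5/(945 · 0.1713) = 0.5406 m/s.
Reynolds number Re = ρVD/μ = 945 · 0.5406 · 0.467 / 0.00845 = 2.823e+04.
Re > 4000 → turbulent. Relative roughness ε/D = 0.000485/0.467 = 0.00104. Swamee-Jain: f = 0.25/(log₁₀[0.00104/3.7 + 5.74/2.823e+04^0.9])² = 0.25/(log₁₀[0.000281 + 0.000567])² = 0.25/(-3.072)² = 0.02649.
Total minor-loss coefficient ΣK = 4·8.2 + 1·0.53 = 33.3.
ΔP = [f·L/D + ΣK]·(ρV²/2) = [0.02649·961/0.467 + 33.3]·(945·0.5406²/2) = [54.51 + 33.3]·138.1 = 1.213e+04 Pa.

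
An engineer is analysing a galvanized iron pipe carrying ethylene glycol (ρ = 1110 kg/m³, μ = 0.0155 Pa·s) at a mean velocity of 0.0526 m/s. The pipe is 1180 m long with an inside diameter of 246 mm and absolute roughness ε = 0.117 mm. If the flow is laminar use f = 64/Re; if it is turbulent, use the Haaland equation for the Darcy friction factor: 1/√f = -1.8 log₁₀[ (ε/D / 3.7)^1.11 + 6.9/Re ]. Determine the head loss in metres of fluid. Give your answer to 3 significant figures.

h_f ≈ 0.0467 m

Reynolds number Re = ρVD/μ = 1110 · 0.0526 · 0.246 / 0.0155 = 926.6.
Re < 2300 → laminar flow, so f = 64/Re = 64/926.6 = 0.06907 (the turbulent correlation is not needed).
Darcy-Weisbach: ΔP = f(L/D)(ρV²/2) = 0.06907·(1180/0.246)·(1110·0.0526²/2) = 0.06907·4797·1.536 = 508.7 Pa.
Head loss h_f = ΔP/(ρg) = 508.7/(1110·9.81) = 0.0467 m.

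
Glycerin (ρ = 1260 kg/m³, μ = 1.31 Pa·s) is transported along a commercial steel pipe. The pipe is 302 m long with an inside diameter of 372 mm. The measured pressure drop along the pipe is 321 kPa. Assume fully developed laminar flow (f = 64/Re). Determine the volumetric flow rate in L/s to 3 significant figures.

Q ≈ 381 L/s

For laminar flow, f = 64/Re with Re = ρVD/μ, so Darcy-Weisbach reduces to ΔP = 32μLV/D². Solving for V: V = ΔP·D²/(32μL) = 3.21e+05·(0.372)²/(32·1.31·302) = 3.509 m/s.
Check: Re = ρVD/μ = 1260·3.509·0.372/1.31 = 1255 < 2300, so the laminar assumption holds.
Q = V·A = 3.509·(π/4·0.372²) = 0.3814 m³/s = 381 L/s.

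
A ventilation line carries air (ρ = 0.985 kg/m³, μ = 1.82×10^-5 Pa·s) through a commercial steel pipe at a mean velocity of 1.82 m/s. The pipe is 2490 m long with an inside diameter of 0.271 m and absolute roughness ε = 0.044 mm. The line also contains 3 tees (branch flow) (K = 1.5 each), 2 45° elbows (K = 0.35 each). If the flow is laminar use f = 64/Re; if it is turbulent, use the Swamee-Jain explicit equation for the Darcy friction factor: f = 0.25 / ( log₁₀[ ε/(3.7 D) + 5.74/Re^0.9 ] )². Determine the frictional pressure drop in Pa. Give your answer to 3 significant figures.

Reynolds number Re = ρVD/μ = 0.985 · 1.82 · 0.271 / 1.82e-05 = 2.669e+04.
Re > 4000 → turbulent. Relative roughness ε/D = 4.4e-05/0.271 = 0.000162. Swamee-Jain: f = 0.25/(log₁₀[0.000162/3.7 + 5.74/2.669e+04^0.9])² = 0.25/(log₁₀[4.39e-05 + 0.000596])² = 0.25/(-3.194)² = 0.02451.
Total minor-loss coefficient ΣK = 3·1.5 + 2·0.35 = 5.2.
ΔP = [f·L/D + ΣK]·(ρV²/2) = [0.02451·2490/0.271 + 5.2]·(0.985·1.82²/2) = [225.2 + 5.2]·1.631 = 375.8 Pa.

ΔP ≈ 376 Pa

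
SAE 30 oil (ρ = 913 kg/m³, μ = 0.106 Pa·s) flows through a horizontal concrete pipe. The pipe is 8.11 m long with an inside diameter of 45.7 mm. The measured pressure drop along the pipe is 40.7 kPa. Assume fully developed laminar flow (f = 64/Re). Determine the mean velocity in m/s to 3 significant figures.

For laminar flow, f = 64/Re with Re = ρVD/μ, so Darcy-Weisbach reduces to ΔP = 32μLV/D². Solving for V: V = ΔP·D²/(32μL) = 4.07e+04·(0.0457)²/(32·0.106·8.11) = 3.09 m/s.
Check: Re = ρVD/μ = 913·3.09·0.0457/0.106 = 1216 < 2300, so the laminar assumption holds.

V ≈ 3.09 m/s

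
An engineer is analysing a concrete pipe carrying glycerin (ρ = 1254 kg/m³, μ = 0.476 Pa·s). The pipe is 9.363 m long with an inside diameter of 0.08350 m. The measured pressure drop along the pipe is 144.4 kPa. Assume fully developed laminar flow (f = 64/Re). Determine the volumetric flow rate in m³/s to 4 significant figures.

For laminar flow, f = 64/Re with Re = ρVD/μ, so Darcy-Weisbach reduces to ΔP = 32μLV/D². Solving for V: V = ΔP·D²/(32μL) = 1.444e+05·(0.0835)²/(32·0.476·9.363) = 7.059 m/s.
Check: Re = ρVD/μ = 1254·7.059·0.0835/0.476 = 1553 < 2300, so the laminar assumption holds.
Q = V·A = 7.059·(π/4·0.0835²) = 0.03866 m³/s = 0.03866 m³/s.

Q ≈ 0.03866 m³/s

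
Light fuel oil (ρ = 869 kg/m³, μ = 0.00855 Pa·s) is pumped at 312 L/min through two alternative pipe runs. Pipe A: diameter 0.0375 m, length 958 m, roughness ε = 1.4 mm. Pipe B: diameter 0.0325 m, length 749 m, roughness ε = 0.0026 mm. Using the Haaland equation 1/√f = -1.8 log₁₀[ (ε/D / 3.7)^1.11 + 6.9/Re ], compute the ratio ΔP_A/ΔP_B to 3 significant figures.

ΔP_A/ΔP_B ≈ 1.57

Pipe A: V = Q/A = 0.0052/0.001104 = 4.708 m/s; Re = 1.794e+04; ε/D = 0.0373; Haaland → f = 0.06441; ΔP_A = f(L/D)(ρV²/2) = 1.585e+07 Pa.
Pipe B: V = Q/A = 0.0052/0.0008296 = 6.268 m/s; Re = 2.071e+04; ε/D = 8e-05; Haaland → f = 0.02565; ΔP_B = f(L/D)(ρV²/2) = 1.009e+07 Pa.
ΔP_A/ΔP_B = 1.585e+07/1.009e+07 = 1.57.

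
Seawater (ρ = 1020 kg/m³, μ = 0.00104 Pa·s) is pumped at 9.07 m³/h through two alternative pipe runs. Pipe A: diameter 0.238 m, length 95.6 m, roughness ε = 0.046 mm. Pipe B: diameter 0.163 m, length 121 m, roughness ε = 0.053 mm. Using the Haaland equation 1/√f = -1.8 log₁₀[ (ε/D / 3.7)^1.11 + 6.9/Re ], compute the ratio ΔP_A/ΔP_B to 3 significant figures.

Pipe A: V = Q/A = 0.002519/0.04449 = 0.05663 m/s; Re = 1.322e+04; ε/D = 0.000193; Haaland → f = 0.0289; ΔP_A = f(L/D)(ρV²/2) = 18.99 Pa.
Pipe B: V = Q/A = 0.002519/0.02087 = 0.1207 m/s; Re = 1.93e+04; ε/D = 0.000325; Haaland → f = 0.02654; ΔP_B = f(L/D)(ρV²/2) = 146.5 Pa.
ΔP_A/ΔP_B = 18.99/146.5 = 0.130.

ΔP_A/ΔP_B ≈ 0.130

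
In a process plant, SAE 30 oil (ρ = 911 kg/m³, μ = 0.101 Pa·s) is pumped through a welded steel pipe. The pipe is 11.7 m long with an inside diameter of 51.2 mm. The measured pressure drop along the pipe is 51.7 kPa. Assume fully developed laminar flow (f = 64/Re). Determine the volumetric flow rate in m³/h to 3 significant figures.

For laminar flow, f = 64/Re with Re = ρVD/μ, so Darcy-Weisbach reduces to ΔP = 32μLV/D². Solving for V: V = ΔP·D²/(32μL) = 5.17e+04·(0.0512)²/(32·0.101·11.7) = 3.584 m/s.
Check: Re = ρVD/μ = 911·3.584·0.0512/0.101 = 1655 < 2300, so the laminar assumption holds.
Q = V·A = 3.584·(π/4·0.0512²) = 0.007379 m³/s = 26.6 m³/h.

Q ≈ 26.6 m³/h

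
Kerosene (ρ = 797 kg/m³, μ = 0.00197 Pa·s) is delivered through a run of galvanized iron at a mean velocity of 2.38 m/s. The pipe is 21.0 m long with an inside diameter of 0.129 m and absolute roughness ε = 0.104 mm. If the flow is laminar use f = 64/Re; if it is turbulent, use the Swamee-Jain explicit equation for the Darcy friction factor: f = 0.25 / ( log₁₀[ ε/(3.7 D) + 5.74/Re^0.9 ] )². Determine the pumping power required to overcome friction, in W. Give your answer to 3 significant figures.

Reynolds number Re = ρVD/μ = 797 · 2.38 · 0.129 / 0.00197 = 1.242e+05.
Re > 4000 → turbulent. Relative roughness ε/D = 0.000104/0.129 = 0.000806. Swamee-Jain: f = 0.25/(log₁₀[0.000806/3.7 + 5.74/1.242e+05^0.9])² = 0.25/(log₁₀[0.000218 + 0.000149])² = 0.25/(-3.435)² = 0.02119.
Darcy-Weisbach: ΔP = f(L/D)(ρV²/2) = 0.02119·(21/0.129)·(797·2.38²/2) = 0.02119·162.8·2257 = 7785 Pa.
Q = V·A = 2.38·0.01307 = 0.03111 m³/s.
Pumping power P = QΔP = 0.03111·7785 = 242.2 W = 242 W.

P ≈ 242 W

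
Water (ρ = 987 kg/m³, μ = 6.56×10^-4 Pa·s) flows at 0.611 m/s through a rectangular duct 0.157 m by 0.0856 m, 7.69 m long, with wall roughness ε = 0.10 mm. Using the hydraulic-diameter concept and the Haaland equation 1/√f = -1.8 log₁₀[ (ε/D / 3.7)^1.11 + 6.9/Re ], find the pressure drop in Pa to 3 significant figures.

ΔP ≈ 276 Pa

Hydraulic diameter D_h = 4A/P = 4·(0.157·0.0856)/(2·(0.157+0.0856)) = 0.05376/0.4852 = 0.1108 m.
Re = ρVD_h/μ = 987·0.611·0.1108/0.000656 = 1.019e+05.
ε/D_h = 0.0001/0.1108 = 0.000903; Haaland gives 1/√f = -1.8 log₁₀[9.77e-05+6.77e-05] = 6.806, so f = 0.02159.
ΔP = f(L/D_h)(ρV²/2) = 0.02159·7.69/0.1108·184.2 = 276 Pa.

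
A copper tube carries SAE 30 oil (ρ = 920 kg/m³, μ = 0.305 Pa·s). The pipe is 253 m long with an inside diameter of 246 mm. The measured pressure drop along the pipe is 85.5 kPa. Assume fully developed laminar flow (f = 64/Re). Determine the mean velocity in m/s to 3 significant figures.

For laminar flow, f = 64/Re with Re = ρVD/μ, so Darcy-Weisbach reduces to ΔP = 32μLV/D². Solving for V: V = ΔP·D²/(32μL) = 8.55e+04·(0.246)²/(32·0.305·253) = 2.095 m/s.
Check: Re = ρVD/μ = 920·2.095·0.246/0.305 = 1555 < 2300, so the laminar assumption holds.

V ≈ 2.10 m/s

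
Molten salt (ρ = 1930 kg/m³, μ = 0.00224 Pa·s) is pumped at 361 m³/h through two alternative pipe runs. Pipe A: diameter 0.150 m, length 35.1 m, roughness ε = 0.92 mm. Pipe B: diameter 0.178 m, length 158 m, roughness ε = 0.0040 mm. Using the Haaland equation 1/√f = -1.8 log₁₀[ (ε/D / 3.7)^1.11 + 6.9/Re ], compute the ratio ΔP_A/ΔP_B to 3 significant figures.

ΔP_A/ΔP_B ≈ 1.32

Pipe A: V = Q/A = 0.1003/0.01767 = 5.675 m/s; Re = 7.334e+05; ε/D = 0.00613; Haaland → f = 0.03251; ΔP_A = f(L/D)(ρV²/2) = 2.364e+05 Pa.
Pipe B: V = Q/A = 0.1003/0.02488 = 4.03 m/s; Re = 6.18e+05; ε/D = 2.25e-05; Haaland → f = 0.01289; ΔP_B = f(L/D)(ρV²/2) = 1.793e+05 Pa.
ΔP_A/ΔP_B = 2.364e+05/1.793e+05 = 1.32.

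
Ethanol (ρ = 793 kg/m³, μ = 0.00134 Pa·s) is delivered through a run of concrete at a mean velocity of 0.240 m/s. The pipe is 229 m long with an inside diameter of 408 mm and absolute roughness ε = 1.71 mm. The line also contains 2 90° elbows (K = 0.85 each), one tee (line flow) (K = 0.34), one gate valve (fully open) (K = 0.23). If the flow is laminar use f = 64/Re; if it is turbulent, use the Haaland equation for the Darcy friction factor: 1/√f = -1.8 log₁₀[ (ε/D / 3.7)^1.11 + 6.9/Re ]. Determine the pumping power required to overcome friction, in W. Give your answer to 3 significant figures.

Reynolds number Re = ρVD/μ = 793 · 0.24 · 0.408 / 0.00134 = 5.795e+04.
Re > 4000 → turbulent. Relative roughness ε/D = 0.00171/0.408 = 0.00419. Haaland: 1/√f = -1.8 log₁₀[(0.00419/3.7)^1.11 + 6.9/5.795e+04] = -1.8 log₁₀[0.000537 + 0.000119] = 5.729, so f = 0.03046.
Total minor-loss coefficient ΣK = 2·0.85 + 1·0.34 + 1·0.23 = 2.27.
ΔP = [f·L/D + ΣK]·(ρV²/2) = [0.03046·229/0.408 + 2.27]·(793·0.24²/2) = [17.1 + 2.27]·22.84 = 442.4 Pa.
Q = V·A = 0.24·0.1307 = 0.03138 m³/s.
Pumping power P = QΔP = 0.03138·442.4 = 13.88 W = 13.9 W.

P ≈ 13.9 W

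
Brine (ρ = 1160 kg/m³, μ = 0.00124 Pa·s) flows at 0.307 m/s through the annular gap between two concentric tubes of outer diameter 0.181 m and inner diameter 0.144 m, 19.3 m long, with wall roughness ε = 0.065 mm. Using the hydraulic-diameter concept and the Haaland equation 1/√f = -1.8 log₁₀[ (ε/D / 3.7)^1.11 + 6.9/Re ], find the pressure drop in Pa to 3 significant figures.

Hydraulic diameter D_h = 4A/P = D_o - D_i = 0.181 - 0.144 = 0.037 m.
Re = ρVD_h/μ = 1160·0.307·0.037/0.00124 = 1.063e+04.
ε/D_h = 6.5e-05/0.037 = 0.00176; Haaland gives 1/√f = -1.8 log₁₀[0.000205+0.000649] = 5.523, so f = 0.03278.
ΔP = f(L/D_h)(ρV²/2) = 0.03278·19.3/0.037·54.66 = 934.6 Pa.

ΔP ≈ 935 Pa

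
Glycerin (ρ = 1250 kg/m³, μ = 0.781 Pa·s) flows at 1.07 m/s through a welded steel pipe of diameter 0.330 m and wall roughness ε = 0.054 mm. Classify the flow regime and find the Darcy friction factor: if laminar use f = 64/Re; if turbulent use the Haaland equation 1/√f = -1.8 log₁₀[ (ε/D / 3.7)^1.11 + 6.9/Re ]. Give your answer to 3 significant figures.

f ≈ 0.113

Re = ρVD/μ = 1250·1.07·0.33/0.781 = 565.1.
Re < 2300 → laminar, so f = 64/Re = 0.1132 (roughness is irrelevant in laminar flow).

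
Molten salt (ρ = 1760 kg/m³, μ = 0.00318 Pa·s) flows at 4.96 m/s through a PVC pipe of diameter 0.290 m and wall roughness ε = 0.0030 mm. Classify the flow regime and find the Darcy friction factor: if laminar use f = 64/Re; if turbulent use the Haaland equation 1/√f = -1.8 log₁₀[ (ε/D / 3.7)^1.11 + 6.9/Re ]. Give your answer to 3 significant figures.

Re = ρVD/μ = 1760·4.96·0.29/0.00318 = 7.961e+05.
Re > 4000 → turbulent. ε/D = 3e-06/0.29 = 1.03e-05; Haaland: 1/√f = -1.8 log₁₀[6.85e-07 + 8.67e-06] = 9.052, so f = 0.0122.

f ≈ 0.0122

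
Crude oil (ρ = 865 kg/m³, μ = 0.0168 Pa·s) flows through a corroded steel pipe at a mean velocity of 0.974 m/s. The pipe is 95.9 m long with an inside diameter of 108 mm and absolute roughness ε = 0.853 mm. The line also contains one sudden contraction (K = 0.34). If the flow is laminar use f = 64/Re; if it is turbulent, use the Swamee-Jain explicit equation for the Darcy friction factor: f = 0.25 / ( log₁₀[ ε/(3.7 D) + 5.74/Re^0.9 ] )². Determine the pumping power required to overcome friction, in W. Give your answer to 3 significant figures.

P ≈ 150 W

Reynolds number Re = ρVD/μ = 865 · 0.974 · 0.108 / 0.0168 = 5416.
Re > 4000 → turbulent. Relative roughness ε/D = 0.000853/0.108 = 0.0079. Swamee-Jain: f = 0.25/(log₁₀[0.0079/3.7 + 5.74/5416^0.9])² = 0.25/(log₁₀[0.00213 + 0.0025])² = 0.25/(-2.334)² = 0.04591.
Total minor-loss coefficient ΣK = 1·0.34 = 0.34.
ΔP = [f·L/D + ΣK]·(ρV²/2) = [0.04591·95.9/0.108 + 0.34]·(865·0.974²/2) = [40.76 + 0.34]·410.3 = 1.686e+04 Pa.
Q = V·A = 0.974·0.009161 = 0.008923 m³/s.
Pumping power P = QΔP = 0.008923·1.686e+04 = 150.5 W = 150 W.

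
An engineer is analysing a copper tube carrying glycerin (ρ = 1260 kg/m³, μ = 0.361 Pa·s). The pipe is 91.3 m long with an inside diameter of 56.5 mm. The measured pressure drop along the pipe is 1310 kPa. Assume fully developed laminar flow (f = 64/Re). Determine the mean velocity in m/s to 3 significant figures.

V ≈ 3.96 m/s

For laminar flow, f = 64/Re with Re = ρVD/μ, so Darcy-Weisbach reduces to ΔP = 32μLV/D². Solving for V: V = ΔP·D²/(32μL) = 1.31e+06·(0.0565)²/(32·0.361·91.3) = 3.965 m/s.
Check: Re = ρVD/μ = 1260·3.965·0.0565/0.361 = 781.9 < 2300, so the laminar assumption holds.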